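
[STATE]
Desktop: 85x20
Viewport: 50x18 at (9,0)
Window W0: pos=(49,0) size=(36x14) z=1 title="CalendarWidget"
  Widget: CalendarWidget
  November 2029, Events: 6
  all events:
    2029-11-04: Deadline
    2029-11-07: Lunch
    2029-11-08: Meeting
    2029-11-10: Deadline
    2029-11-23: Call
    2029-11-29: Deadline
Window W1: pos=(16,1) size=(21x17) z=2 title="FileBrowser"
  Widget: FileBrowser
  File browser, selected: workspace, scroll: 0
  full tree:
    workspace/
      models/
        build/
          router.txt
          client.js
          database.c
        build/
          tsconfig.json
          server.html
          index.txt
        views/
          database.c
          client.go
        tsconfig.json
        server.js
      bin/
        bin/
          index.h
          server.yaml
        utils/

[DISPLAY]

                                        ┏━━━━━━━━━
       ┏━━━━━━━━━━━━━━━━━━━┓            ┃ Calendar
       ┃ FileBrowser       ┃            ┠─────────
       ┠───────────────────┨            ┃         
       ┃> [-] workspace/   ┃            ┃Mo Tu We 
       ┃    [+] models/    ┃            ┃         
       ┃    [+] bin/       ┃            ┃ 5  6  7*
       ┃                   ┃            ┃12 13 14 
       ┃                   ┃            ┃19 20 21 
       ┃                   ┃            ┃26 27 28 
       ┃                   ┃            ┃         
       ┃                   ┃            ┃         
       ┃                   ┃            ┃         
       ┃                   ┃            ┗━━━━━━━━━
       ┃                   ┃                      
       ┃                   ┃                      
       ┃                   ┃                      
       ┗━━━━━━━━━━━━━━━━━━━┛                      


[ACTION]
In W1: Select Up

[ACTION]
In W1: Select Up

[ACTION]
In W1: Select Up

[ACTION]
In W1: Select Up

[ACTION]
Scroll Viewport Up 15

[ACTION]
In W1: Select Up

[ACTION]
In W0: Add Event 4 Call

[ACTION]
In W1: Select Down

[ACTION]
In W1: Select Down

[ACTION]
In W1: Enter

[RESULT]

                                        ┏━━━━━━━━━
       ┏━━━━━━━━━━━━━━━━━━━┓            ┃ Calendar
       ┃ FileBrowser       ┃            ┠─────────
       ┠───────────────────┨            ┃         
       ┃  [-] workspace/   ┃            ┃Mo Tu We 
       ┃    [+] models/    ┃            ┃         
       ┃  > [-] bin/       ┃            ┃ 5  6  7*
       ┃      [+] bin/     ┃            ┃12 13 14 
       ┃      [+] utils/   ┃            ┃19 20 21 
       ┃                   ┃            ┃26 27 28 
       ┃                   ┃            ┃         
       ┃                   ┃            ┃         
       ┃                   ┃            ┃         
       ┃                   ┃            ┗━━━━━━━━━
       ┃                   ┃                      
       ┃                   ┃                      
       ┃                   ┃                      
       ┗━━━━━━━━━━━━━━━━━━━┛                      


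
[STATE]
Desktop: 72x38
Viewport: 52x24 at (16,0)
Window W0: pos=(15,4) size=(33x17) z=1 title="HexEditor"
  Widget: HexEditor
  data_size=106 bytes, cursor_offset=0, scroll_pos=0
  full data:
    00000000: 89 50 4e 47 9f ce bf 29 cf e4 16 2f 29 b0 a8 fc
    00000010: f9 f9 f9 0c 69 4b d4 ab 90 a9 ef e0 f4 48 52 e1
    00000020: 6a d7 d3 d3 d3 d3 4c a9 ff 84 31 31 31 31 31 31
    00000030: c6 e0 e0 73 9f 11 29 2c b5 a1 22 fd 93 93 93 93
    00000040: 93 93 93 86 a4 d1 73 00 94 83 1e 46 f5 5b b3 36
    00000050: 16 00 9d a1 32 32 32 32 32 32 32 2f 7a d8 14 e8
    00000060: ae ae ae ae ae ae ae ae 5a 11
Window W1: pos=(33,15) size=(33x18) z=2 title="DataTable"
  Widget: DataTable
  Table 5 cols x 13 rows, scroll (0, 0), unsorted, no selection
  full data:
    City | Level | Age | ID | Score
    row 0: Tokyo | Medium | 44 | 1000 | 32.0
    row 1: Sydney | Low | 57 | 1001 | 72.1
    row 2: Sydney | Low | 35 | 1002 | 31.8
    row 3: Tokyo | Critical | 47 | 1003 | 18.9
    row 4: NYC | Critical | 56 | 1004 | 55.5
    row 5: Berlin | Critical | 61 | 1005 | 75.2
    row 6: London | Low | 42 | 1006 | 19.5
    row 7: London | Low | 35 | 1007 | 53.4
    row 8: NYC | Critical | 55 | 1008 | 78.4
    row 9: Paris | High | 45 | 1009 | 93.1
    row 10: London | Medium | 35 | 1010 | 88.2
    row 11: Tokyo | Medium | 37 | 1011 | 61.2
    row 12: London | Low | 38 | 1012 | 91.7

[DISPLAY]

                                                    
                                                    
                                                    
                                                    
━━━━━━━━━━━━━━━━━━━━━━━━━━━━━━━┓                    
 HexEditor                     ┃                    
───────────────────────────────┨                    
00000000  89 50 4e 47 9f ce bf ┃                    
00000010  f9 f9 f9 0c 69 4b d4 ┃                    
00000020  6a d7 d3 d3 d3 d3 4c ┃                    
00000030  c6 e0 e0 73 9f 11 29 ┃                    
00000040  93 93 93 86 a4 d1 73 ┃                    
00000050  16 00 9d a1 32 32 32 ┃                    
00000060  ae ae ae ae ae ae ae ┃                    
                               ┃                    
                 ┏━━━━━━━━━━━━━━━━━━━━━━━━━━━━━━━┓  
                 ┃ DataTable                     ┃  
                 ┠───────────────────────────────┨  
                 ┃City  │Level   │Age│ID  │Score ┃  
                 ┃──────┼────────┼───┼────┼───── ┃  
━━━━━━━━━━━━━━━━━┃Tokyo │Medium  │44 │1000│32.0  ┃  
                 ┃Sydney│Low     │57 │1001│72.1  ┃  
                 ┃Sydney│Low     │35 │1002│31.8  ┃  
                 ┃Tokyo │Critical│47 │1003│18.9  ┃  


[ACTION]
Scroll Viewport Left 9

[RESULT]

                                                    
                                                    
                                                    
                                                    
        ┏━━━━━━━━━━━━━━━━━━━━━━━━━━━━━━━┓           
        ┃ HexEditor                     ┃           
        ┠───────────────────────────────┨           
        ┃00000000  89 50 4e 47 9f ce bf ┃           
        ┃00000010  f9 f9 f9 0c 69 4b d4 ┃           
        ┃00000020  6a d7 d3 d3 d3 d3 4c ┃           
        ┃00000030  c6 e0 e0 73 9f 11 29 ┃           
        ┃00000040  93 93 93 86 a4 d1 73 ┃           
        ┃00000050  16 00 9d a1 32 32 32 ┃           
        ┃00000060  ae ae ae ae ae ae ae ┃           
        ┃                               ┃           
        ┃                 ┏━━━━━━━━━━━━━━━━━━━━━━━━━
        ┃                 ┃ DataTable               
        ┃                 ┠─────────────────────────
        ┃                 ┃City  │Level   │Age│ID  │
        ┃                 ┃──────┼────────┼───┼────┼
        ┗━━━━━━━━━━━━━━━━━┃Tokyo │Medium  │44 │1000│
                          ┃Sydney│Low     │57 │1001│
                          ┃Sydney│Low     │35 │1002│
                          ┃Tokyo │Critical│47 │1003│


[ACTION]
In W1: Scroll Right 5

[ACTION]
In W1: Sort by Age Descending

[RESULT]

                                                    
                                                    
                                                    
                                                    
        ┏━━━━━━━━━━━━━━━━━━━━━━━━━━━━━━━┓           
        ┃ HexEditor                     ┃           
        ┠───────────────────────────────┨           
        ┃00000000  89 50 4e 47 9f ce bf ┃           
        ┃00000010  f9 f9 f9 0c 69 4b d4 ┃           
        ┃00000020  6a d7 d3 d3 d3 d3 4c ┃           
        ┃00000030  c6 e0 e0 73 9f 11 29 ┃           
        ┃00000040  93 93 93 86 a4 d1 73 ┃           
        ┃00000050  16 00 9d a1 32 32 32 ┃           
        ┃00000060  ae ae ae ae ae ae ae ┃           
        ┃                               ┃           
        ┃                 ┏━━━━━━━━━━━━━━━━━━━━━━━━━
        ┃                 ┃ DataTable               
        ┃                 ┠─────────────────────────
        ┃                 ┃City  │Level   │Ag▼│ID  │
        ┃                 ┃──────┼────────┼───┼────┼
        ┗━━━━━━━━━━━━━━━━━┃Berlin│Critical│61 │1005│
                          ┃Sydney│Low     │57 │1001│
                          ┃NYC   │Critical│56 │1004│
                          ┃NYC   │Critical│55 │1008│


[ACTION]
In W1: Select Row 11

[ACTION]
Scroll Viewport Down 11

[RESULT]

        ┃00000040  93 93 93 86 a4 d1 73 ┃           
        ┃00000050  16 00 9d a1 32 32 32 ┃           
        ┃00000060  ae ae ae ae ae ae ae ┃           
        ┃                               ┃           
        ┃                 ┏━━━━━━━━━━━━━━━━━━━━━━━━━
        ┃                 ┃ DataTable               
        ┃                 ┠─────────────────────────
        ┃                 ┃City  │Level   │Ag▼│ID  │
        ┃                 ┃──────┼────────┼───┼────┼
        ┗━━━━━━━━━━━━━━━━━┃Berlin│Critical│61 │1005│
                          ┃Sydney│Low     │57 │1001│
                          ┃NYC   │Critical│56 │1004│
                          ┃NYC   │Critical│55 │1008│
                          ┃Tokyo │Critical│47 │1003│
                          ┃Paris │High    │45 │1009│
                          ┃Tokyo │Medium  │44 │1000│
                          ┃London│Low     │42 │1006│
                          ┃London│Low     │38 │1012│
                          ┃Tokyo │Medium  │37 │1011│
                          ┃Sydney│Low     │35 │1002│
                          ┃>ondon│Low     │35 │1007│
                          ┗━━━━━━━━━━━━━━━━━━━━━━━━━
                                                    
                                                    


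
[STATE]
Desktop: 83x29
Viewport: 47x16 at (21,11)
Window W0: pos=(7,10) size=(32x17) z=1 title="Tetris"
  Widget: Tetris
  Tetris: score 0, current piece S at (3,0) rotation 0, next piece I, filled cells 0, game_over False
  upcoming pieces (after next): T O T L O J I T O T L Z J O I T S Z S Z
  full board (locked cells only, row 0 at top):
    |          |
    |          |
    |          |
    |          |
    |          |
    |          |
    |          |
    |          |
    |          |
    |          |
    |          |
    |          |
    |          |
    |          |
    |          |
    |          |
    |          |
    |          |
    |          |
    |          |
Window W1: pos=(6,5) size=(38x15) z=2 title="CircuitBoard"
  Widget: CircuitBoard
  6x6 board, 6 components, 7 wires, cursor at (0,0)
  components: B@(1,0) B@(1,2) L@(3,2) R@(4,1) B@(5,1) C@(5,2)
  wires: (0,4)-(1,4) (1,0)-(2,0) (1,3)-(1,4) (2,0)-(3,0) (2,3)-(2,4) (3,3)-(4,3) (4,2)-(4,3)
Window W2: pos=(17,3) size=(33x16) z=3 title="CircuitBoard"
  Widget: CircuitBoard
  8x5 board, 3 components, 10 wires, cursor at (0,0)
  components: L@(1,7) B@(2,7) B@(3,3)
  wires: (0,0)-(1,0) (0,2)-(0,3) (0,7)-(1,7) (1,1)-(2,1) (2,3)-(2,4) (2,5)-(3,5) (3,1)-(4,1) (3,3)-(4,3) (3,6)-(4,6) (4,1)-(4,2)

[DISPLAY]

     ·       · ─ ·   ·      ┃                  
                     │      ┃                  
     ·       B       ·   ·  ┃                  
     │       │           │  ┃                  
     · ─ ·   ·           ·  ┃                  
sor: (0,0)                  ┃                  
                            ┃                  
━━━━━━━━━━━━━━━━━━━━━━━━━━━━┛                  
━━━━━━━━━━━━━━━━━━━━━━┛                        
                 ┃                             
                 ┃                             
                 ┃                             
                 ┃                             
                 ┃                             
                 ┃                             
━━━━━━━━━━━━━━━━━┛                             


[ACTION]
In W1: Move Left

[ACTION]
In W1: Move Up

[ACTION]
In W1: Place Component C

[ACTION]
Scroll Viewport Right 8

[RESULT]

     · ─ ·   ·      ┃                          
             │      ┃                          
     B       ·   ·  ┃                          
     │           │  ┃                          
 ·   ·           ·  ┃                          
0)                  ┃                          
                    ┃                          
━━━━━━━━━━━━━━━━━━━━┛                          
━━━━━━━━━━━━━━┛                                
         ┃                                     
         ┃                                     
         ┃                                     
         ┃                                     
         ┃                                     
         ┃                                     
━━━━━━━━━┛                                     


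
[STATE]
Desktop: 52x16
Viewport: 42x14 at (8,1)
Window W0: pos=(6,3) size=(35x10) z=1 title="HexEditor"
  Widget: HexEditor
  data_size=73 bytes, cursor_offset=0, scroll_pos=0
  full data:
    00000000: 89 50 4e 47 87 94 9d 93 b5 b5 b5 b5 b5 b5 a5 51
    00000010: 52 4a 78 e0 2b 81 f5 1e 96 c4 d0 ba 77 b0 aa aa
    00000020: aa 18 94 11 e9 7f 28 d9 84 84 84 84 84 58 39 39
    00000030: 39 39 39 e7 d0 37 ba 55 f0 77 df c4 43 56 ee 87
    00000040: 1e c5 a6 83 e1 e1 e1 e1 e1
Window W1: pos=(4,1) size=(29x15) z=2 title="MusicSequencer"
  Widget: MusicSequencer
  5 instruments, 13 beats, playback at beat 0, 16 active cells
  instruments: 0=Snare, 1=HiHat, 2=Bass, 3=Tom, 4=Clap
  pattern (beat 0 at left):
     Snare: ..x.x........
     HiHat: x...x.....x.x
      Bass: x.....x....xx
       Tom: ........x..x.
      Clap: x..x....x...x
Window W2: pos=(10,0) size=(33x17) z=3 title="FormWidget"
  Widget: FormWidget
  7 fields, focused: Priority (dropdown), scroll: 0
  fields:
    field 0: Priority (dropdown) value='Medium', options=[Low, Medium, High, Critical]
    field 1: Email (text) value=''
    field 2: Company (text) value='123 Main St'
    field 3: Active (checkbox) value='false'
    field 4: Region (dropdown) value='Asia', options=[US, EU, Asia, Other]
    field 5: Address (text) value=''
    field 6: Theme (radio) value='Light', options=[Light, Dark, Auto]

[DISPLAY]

━━┃ FormWidget                    ┃       
si┠───────────────────────────────┨       
──┃> Priority:   [Medium        ▼]┃       
  ┃  Email:      [               ]┃       
ar┃  Company:    [123 Main St    ]┃       
Ha┃  Active:     [ ]              ┃       
as┃  Region:     [Asia          ▼]┃       
To┃  Address:    [               ]┃       
la┃  Theme:      (●) Light  ( ) Da┃       
  ┃                               ┃       
  ┃                               ┃       
  ┃                               ┃       
  ┃                               ┃       
  ┃                               ┃       


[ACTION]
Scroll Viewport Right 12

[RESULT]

┃ FormWidget                    ┃         
┠───────────────────────────────┨         
┃> Priority:   [Medium        ▼]┃         
┃  Email:      [               ]┃         
┃  Company:    [123 Main St    ]┃         
┃  Active:     [ ]              ┃         
┃  Region:     [Asia          ▼]┃         
┃  Address:    [               ]┃         
┃  Theme:      (●) Light  ( ) Da┃         
┃                               ┃         
┃                               ┃         
┃                               ┃         
┃                               ┃         
┃                               ┃         


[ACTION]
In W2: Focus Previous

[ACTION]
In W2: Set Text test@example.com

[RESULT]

┃ FormWidget                    ┃         
┠───────────────────────────────┨         
┃  Priority:   [Medium        ▼]┃         
┃  Email:      [               ]┃         
┃  Company:    [123 Main St    ]┃         
┃  Active:     [ ]              ┃         
┃  Region:     [Asia          ▼]┃         
┃  Address:    [               ]┃         
┃> Theme:      (●) Light  ( ) Da┃         
┃                               ┃         
┃                               ┃         
┃                               ┃         
┃                               ┃         
┃                               ┃         


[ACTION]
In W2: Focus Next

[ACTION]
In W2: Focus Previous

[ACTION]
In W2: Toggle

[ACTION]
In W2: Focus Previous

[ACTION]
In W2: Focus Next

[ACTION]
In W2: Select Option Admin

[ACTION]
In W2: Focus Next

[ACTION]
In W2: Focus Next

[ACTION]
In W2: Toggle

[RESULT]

┃ FormWidget                    ┃         
┠───────────────────────────────┨         
┃  Priority:   [Medium        ▼]┃         
┃> Email:      [               ]┃         
┃  Company:    [123 Main St    ]┃         
┃  Active:     [ ]              ┃         
┃  Region:     [Asia          ▼]┃         
┃  Address:    [               ]┃         
┃  Theme:      (●) Light  ( ) Da┃         
┃                               ┃         
┃                               ┃         
┃                               ┃         
┃                               ┃         
┃                               ┃         


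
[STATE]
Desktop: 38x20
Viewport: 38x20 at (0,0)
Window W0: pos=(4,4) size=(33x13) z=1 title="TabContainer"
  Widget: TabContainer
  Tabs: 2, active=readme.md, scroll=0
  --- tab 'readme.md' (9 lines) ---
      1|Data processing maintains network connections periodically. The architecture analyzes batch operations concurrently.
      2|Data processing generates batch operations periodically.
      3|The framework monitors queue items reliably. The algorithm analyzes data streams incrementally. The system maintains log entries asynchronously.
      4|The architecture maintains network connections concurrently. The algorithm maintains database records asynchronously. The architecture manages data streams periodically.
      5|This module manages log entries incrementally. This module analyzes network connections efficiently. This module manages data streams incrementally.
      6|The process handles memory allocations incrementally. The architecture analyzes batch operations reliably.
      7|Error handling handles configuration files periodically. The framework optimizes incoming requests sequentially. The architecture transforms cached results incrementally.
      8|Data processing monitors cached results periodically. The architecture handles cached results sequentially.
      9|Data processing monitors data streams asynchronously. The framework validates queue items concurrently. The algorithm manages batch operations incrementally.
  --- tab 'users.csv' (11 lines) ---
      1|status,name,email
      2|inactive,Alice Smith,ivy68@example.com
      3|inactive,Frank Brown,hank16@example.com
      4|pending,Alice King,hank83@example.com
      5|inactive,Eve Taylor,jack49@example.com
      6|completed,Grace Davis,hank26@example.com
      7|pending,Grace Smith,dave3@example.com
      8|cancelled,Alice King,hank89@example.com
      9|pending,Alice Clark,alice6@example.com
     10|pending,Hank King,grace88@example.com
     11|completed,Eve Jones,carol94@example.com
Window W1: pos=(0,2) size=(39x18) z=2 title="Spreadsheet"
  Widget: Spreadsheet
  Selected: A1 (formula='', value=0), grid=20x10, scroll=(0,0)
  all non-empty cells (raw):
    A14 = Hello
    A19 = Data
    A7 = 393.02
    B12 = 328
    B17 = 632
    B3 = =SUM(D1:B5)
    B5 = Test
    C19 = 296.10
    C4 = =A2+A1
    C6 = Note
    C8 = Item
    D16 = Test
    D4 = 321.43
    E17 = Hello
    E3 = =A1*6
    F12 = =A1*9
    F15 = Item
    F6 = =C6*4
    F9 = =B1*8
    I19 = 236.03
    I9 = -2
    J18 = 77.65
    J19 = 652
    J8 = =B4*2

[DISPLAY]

                                      
                                      
┏━━━━━━━━━━━━━━━━━━━━━━━━━━━━━━━━━━━━━
┃ Spreadsheet                         
┠─────────────────────────────────────
┃A1:                                  
┃       A       B       C       D     
┃-------------------------------------
┃  1      [0]       0       0       0 
┃  2        0       0       0       0 
┃  3        0#CIRC!         0       0 
┃  4        0       0       0  321.43 
┃  5        0Test           0       0 
┃  6        0       0Note           0 
┃  7   393.02       0       0       0 
┃  8        0       0Item           0 
┃  9        0       0       0       0 
┃ 10        0       0       0       0 
┃ 11        0       0       0       0 
┗━━━━━━━━━━━━━━━━━━━━━━━━━━━━━━━━━━━━━


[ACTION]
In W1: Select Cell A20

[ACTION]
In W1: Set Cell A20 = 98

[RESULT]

                                      
                                      
┏━━━━━━━━━━━━━━━━━━━━━━━━━━━━━━━━━━━━━
┃ Spreadsheet                         
┠─────────────────────────────────────
┃A20: 98                              
┃       A       B       C       D     
┃-------------------------------------
┃  1        0       0       0       0 
┃  2        0       0       0       0 
┃  3        0#CIRC!         0       0 
┃  4        0       0       0  321.43 
┃  5        0Test           0       0 
┃  6        0       0Note           0 
┃  7   393.02       0       0       0 
┃  8        0       0Item           0 
┃  9        0       0       0       0 
┃ 10        0       0       0       0 
┃ 11        0       0       0       0 
┗━━━━━━━━━━━━━━━━━━━━━━━━━━━━━━━━━━━━━


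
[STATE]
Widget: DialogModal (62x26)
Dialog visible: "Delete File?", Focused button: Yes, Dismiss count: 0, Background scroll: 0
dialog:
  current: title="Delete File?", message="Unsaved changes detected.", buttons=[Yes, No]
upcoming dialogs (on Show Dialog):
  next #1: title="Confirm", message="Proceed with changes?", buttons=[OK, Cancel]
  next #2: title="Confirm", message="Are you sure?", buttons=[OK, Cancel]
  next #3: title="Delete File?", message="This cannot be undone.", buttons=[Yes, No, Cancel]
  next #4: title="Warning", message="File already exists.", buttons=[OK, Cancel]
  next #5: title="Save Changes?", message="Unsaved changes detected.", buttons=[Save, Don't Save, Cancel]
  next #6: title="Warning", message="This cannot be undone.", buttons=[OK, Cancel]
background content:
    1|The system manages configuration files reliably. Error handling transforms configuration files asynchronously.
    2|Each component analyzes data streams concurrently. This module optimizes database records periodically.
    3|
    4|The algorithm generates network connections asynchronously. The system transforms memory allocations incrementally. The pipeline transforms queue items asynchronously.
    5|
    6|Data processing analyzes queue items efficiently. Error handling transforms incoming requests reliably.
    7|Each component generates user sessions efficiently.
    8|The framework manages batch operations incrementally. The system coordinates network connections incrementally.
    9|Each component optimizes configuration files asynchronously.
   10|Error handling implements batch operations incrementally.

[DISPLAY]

The system manages configuration files reliably. Error handlin
Each component analyzes data streams concurrently. This module
                                                              
The algorithm generates network connections asynchronously. Th
                                                              
Data processing analyzes queue items efficiently. Error handli
Each component generates user sessions efficiently.           
The framework manages batch operations incrementally. The syst
Each component optimizes configuration files asynchronously.  
Error handling implements batch operations incrementally.     
                ┌───────────────────────────┐                 
                │        Delete File?       │                 
                │ Unsaved changes detected. │                 
                │         [Yes]  No         │                 
                └───────────────────────────┘                 
                                                              
                                                              
                                                              
                                                              
                                                              
                                                              
                                                              
                                                              
                                                              
                                                              
                                                              


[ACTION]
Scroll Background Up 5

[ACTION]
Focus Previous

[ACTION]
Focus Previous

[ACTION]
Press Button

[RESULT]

The system manages configuration files reliably. Error handlin
Each component analyzes data streams concurrently. This module
                                                              
The algorithm generates network connections asynchronously. Th
                                                              
Data processing analyzes queue items efficiently. Error handli
Each component generates user sessions efficiently.           
The framework manages batch operations incrementally. The syst
Each component optimizes configuration files asynchronously.  
Error handling implements batch operations incrementally.     
                                                              
                                                              
                                                              
                                                              
                                                              
                                                              
                                                              
                                                              
                                                              
                                                              
                                                              
                                                              
                                                              
                                                              
                                                              
                                                              


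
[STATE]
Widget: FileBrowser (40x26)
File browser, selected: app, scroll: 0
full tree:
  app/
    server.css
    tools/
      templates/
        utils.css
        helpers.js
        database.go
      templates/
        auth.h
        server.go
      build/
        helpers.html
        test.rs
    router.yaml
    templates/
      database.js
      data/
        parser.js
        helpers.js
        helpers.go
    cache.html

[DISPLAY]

> [-] app/                              
    server.css                          
    [+] tools/                          
    router.yaml                         
    [+] templates/                      
    cache.html                          
                                        
                                        
                                        
                                        
                                        
                                        
                                        
                                        
                                        
                                        
                                        
                                        
                                        
                                        
                                        
                                        
                                        
                                        
                                        
                                        


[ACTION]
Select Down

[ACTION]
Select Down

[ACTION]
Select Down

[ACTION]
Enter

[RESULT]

  [-] app/                              
    server.css                          
    [+] tools/                          
  > router.yaml                         
    [+] templates/                      
    cache.html                          
                                        
                                        
                                        
                                        
                                        
                                        
                                        
                                        
                                        
                                        
                                        
                                        
                                        
                                        
                                        
                                        
                                        
                                        
                                        
                                        


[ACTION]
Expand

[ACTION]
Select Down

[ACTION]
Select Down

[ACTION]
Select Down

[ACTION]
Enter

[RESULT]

  [-] app/                              
    server.css                          
    [+] tools/                          
    router.yaml                         
    [+] templates/                      
  > cache.html                          
                                        
                                        
                                        
                                        
                                        
                                        
                                        
                                        
                                        
                                        
                                        
                                        
                                        
                                        
                                        
                                        
                                        
                                        
                                        
                                        


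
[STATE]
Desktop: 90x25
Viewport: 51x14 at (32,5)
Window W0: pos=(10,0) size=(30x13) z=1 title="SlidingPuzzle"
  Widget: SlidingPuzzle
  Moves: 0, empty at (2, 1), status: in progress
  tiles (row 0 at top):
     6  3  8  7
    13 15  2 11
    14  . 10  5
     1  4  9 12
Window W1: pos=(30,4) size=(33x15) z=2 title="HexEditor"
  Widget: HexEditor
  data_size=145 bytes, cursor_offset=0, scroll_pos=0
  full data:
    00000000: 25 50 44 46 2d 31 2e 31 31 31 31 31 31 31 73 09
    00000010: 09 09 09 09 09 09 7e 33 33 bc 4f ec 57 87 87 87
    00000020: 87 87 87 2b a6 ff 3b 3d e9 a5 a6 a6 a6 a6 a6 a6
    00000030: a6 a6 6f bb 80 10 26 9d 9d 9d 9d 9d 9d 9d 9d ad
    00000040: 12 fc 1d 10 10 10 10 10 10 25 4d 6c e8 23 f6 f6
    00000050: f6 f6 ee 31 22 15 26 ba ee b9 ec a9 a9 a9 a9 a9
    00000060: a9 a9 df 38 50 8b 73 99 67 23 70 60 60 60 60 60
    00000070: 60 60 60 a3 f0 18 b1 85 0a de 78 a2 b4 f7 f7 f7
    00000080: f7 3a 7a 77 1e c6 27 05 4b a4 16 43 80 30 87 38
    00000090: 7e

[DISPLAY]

HexEditor                     ┃                    
──────────────────────────────┨                    
0000000  25 50 44 46 2d 31 2e ┃                    
0000010  09 09 09 09 09 09 7e ┃                    
0000020  87 87 87 2b a6 ff 3b ┃                    
0000030  a6 a6 6f bb 80 10 26 ┃                    
0000040  12 fc 1d 10 10 10 10 ┃                    
0000050  f6 f6 ee 31 22 15 26 ┃                    
0000060  a9 a9 df 38 50 8b 73 ┃                    
0000070  60 60 60 a3 f0 18 b1 ┃                    
0000080  f7 3a 7a 77 1e c6 27 ┃                    
0000090  7e                   ┃                    
                              ┃                    
━━━━━━━━━━━━━━━━━━━━━━━━━━━━━━┛                    


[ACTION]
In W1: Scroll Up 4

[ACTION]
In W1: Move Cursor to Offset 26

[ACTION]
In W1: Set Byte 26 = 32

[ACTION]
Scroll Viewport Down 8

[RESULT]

0000040  12 fc 1d 10 10 10 10 ┃                    
0000050  f6 f6 ee 31 22 15 26 ┃                    
0000060  a9 a9 df 38 50 8b 73 ┃                    
0000070  60 60 60 a3 f0 18 b1 ┃                    
0000080  f7 3a 7a 77 1e c6 27 ┃                    
0000090  7e                   ┃                    
                              ┃                    
━━━━━━━━━━━━━━━━━━━━━━━━━━━━━━┛                    
                                                   
                                                   
                                                   
                                                   
                                                   
                                                   


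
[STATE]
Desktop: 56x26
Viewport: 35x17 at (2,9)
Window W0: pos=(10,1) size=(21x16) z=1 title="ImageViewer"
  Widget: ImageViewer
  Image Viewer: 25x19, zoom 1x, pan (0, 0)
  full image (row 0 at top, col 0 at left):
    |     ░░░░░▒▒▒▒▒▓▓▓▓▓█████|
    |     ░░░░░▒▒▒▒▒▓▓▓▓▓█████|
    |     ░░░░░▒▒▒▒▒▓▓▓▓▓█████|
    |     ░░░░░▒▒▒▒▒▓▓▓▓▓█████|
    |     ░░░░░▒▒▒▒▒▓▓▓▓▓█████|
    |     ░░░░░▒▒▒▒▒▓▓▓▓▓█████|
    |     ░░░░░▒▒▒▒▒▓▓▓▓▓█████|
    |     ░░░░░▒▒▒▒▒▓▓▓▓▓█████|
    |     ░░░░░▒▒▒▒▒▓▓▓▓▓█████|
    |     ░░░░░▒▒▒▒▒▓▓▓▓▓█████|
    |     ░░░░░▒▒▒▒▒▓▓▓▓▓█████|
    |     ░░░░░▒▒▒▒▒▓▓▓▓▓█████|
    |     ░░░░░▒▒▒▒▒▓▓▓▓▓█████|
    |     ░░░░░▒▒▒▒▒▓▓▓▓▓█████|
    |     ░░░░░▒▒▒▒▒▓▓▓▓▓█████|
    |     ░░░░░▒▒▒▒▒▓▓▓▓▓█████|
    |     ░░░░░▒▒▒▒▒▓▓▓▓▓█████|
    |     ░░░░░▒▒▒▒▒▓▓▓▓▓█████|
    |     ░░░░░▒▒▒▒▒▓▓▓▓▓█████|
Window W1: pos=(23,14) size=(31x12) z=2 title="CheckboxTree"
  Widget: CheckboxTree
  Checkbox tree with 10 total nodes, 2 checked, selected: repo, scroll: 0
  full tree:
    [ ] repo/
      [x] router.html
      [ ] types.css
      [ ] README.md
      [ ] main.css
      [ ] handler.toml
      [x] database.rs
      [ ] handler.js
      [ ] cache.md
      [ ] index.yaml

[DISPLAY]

        ┃     ░░░░░▒▒▒▒▒▓▓▓▓┃      
        ┃     ░░░░░▒▒▒▒▒▓▓▓▓┃      
        ┃     ░░░░░▒▒▒▒▒▓▓▓▓┃      
        ┃     ░░░░░▒▒▒▒▒▓▓▓▓┃      
        ┃     ░░░░░▒▒▒▒▒▓▓▓▓┃      
        ┃     ░░░░░▒▒┏━━━━━━━━━━━━━
        ┃     ░░░░░▒▒┃ CheckboxTree
        ┗━━━━━━━━━━━━┠─────────────
                     ┃>[-] repo/   
                     ┃   [x] router
                     ┃   [ ] types.
                     ┃   [ ] README
                     ┃   [ ] main.c
                     ┃   [ ] handle
                     ┃   [x] databa
                     ┃   [ ] handle
                     ┗━━━━━━━━━━━━━


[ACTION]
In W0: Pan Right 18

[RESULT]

        ┃▓▓█████            ┃      
        ┃▓▓█████            ┃      
        ┃▓▓█████            ┃      
        ┃▓▓█████            ┃      
        ┃▓▓█████            ┃      
        ┃▓▓█████     ┏━━━━━━━━━━━━━
        ┃▓▓█████     ┃ CheckboxTree
        ┗━━━━━━━━━━━━┠─────────────
                     ┃>[-] repo/   
                     ┃   [x] router
                     ┃   [ ] types.
                     ┃   [ ] README
                     ┃   [ ] main.c
                     ┃   [ ] handle
                     ┃   [x] databa
                     ┃   [ ] handle
                     ┗━━━━━━━━━━━━━


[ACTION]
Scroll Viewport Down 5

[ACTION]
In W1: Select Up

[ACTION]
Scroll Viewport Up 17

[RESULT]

                                   
        ┏━━━━━━━━━━━━━━━━━━━┓      
        ┃ ImageViewer       ┃      
        ┠───────────────────┨      
        ┃▓▓█████            ┃      
        ┃▓▓█████            ┃      
        ┃▓▓█████            ┃      
        ┃▓▓█████            ┃      
        ┃▓▓█████            ┃      
        ┃▓▓█████            ┃      
        ┃▓▓█████            ┃      
        ┃▓▓█████            ┃      
        ┃▓▓█████            ┃      
        ┃▓▓█████            ┃      
        ┃▓▓█████     ┏━━━━━━━━━━━━━
        ┃▓▓█████     ┃ CheckboxTree
        ┗━━━━━━━━━━━━┠─────────────
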